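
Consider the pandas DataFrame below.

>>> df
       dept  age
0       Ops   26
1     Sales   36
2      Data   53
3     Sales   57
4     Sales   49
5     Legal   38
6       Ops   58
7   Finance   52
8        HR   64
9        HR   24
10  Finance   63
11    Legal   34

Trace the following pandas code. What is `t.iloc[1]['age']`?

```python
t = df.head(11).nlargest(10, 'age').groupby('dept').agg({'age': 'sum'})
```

take first 11 rows:
       dept  age
0       Ops   26
1     Sales   36
2      Data   53
3     Sales   57
4     Sales   49
5     Legal   38
6       Ops   58
7   Finance   52
8        HR   64
9        HR   24
10  Finance   63
take 10 rows with largest age:
       dept  age
8        HR   64
10  Finance   63
6       Ops   58
3     Sales   57
2      Data   53
7   Finance   52
4     Sales   49
5     Legal   38
1     Sales   36
0       Ops   26
group by dept, sum of age:
         age
dept        
Data      53
Finance  115
HR        64
Legal     38
Ops       84
Sales    142

115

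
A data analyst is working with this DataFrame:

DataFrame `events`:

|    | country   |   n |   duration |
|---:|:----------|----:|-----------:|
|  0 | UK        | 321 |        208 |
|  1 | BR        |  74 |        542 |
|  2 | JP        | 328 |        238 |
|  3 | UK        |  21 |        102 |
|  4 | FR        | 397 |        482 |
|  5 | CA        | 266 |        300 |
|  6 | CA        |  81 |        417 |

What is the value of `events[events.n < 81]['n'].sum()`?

filter rows where n < 81:
  country   n  duration
1      BR  74       542
3      UK  21       102
Taking the sum of column 'n' gives 95.

95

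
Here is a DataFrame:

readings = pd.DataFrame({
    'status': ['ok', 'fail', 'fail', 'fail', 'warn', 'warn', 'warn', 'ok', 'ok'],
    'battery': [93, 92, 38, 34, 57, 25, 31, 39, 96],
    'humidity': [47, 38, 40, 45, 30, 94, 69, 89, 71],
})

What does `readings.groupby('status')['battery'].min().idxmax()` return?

group by status, min of battery:
status
fail    34
ok      39
warn    25
Name: battery, dtype: int64
Taking the label with the largest value gives ok.

ok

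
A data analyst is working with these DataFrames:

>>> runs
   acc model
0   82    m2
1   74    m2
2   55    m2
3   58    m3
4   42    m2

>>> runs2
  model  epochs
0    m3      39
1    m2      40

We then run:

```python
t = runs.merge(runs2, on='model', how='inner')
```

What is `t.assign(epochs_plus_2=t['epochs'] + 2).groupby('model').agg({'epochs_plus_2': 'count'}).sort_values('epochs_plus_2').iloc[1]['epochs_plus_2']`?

merge on 'model' (how='inner') → 5 rows:
   acc model  epochs
0   82    m2      40
1   74    m2      40
2   55    m2      40
3   58    m3      39
4   42    m2      40
add column epochs_plus_2 = t['epochs'] + 2:
   acc model  epochs  epochs_plus_2
0   82    m2      40             42
1   74    m2      40             42
2   55    m2      40             42
3   58    m3      39             41
4   42    m2      40             42
group by model, count of epochs_plus_2:
       epochs_plus_2
model               
m2                 4
m3                 1
sort by epochs_plus_2:
       epochs_plus_2
model               
m3                 1
m2                 4
Finally, value at position 1, column 'epochs_plus_2' = 4.

4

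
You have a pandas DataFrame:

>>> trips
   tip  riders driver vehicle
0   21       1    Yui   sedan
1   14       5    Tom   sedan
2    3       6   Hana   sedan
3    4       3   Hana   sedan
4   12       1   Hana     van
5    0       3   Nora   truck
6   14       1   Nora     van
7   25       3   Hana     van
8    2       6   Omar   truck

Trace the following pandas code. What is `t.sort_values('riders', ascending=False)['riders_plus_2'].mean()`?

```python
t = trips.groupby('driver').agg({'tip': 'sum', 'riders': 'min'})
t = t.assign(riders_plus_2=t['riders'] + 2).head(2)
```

3.0

group by driver: sum(tip), min(riders):
        tip  riders
driver             
Hana     44       1
Nora     14       1
Omar      2       6
Tom      14       5
Yui      21       1
add column riders_plus_2 = t['riders'] + 2:
        tip  riders  riders_plus_2
driver                            
Hana     44       1              3
Nora     14       1              3
Omar      2       6              8
Tom      14       5              7
Yui      21       1              3
take first 2 rows:
        tip  riders  riders_plus_2
driver                            
Hana     44       1              3
Nora     14       1              3
sort by riders descending:
        tip  riders  riders_plus_2
driver                            
Hana     44       1              3
Nora     14       1              3
Then the mean of column 'riders_plus_2': 3.0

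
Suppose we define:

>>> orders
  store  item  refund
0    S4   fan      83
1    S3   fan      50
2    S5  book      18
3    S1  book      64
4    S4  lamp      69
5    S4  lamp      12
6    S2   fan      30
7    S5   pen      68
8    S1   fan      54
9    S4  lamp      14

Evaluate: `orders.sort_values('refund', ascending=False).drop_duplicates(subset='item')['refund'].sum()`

sort by refund descending:
  store  item  refund
0    S4   fan      83
4    S4  lamp      69
7    S5   pen      68
3    S1  book      64
8    S1   fan      54
1    S3   fan      50
6    S2   fan      30
2    S5  book      18
9    S4  lamp      14
5    S4  lamp      12
drop duplicate item (keep=first):
  store  item  refund
0    S4   fan      83
4    S4  lamp      69
7    S5   pen      68
3    S1  book      64
Hence 284.

284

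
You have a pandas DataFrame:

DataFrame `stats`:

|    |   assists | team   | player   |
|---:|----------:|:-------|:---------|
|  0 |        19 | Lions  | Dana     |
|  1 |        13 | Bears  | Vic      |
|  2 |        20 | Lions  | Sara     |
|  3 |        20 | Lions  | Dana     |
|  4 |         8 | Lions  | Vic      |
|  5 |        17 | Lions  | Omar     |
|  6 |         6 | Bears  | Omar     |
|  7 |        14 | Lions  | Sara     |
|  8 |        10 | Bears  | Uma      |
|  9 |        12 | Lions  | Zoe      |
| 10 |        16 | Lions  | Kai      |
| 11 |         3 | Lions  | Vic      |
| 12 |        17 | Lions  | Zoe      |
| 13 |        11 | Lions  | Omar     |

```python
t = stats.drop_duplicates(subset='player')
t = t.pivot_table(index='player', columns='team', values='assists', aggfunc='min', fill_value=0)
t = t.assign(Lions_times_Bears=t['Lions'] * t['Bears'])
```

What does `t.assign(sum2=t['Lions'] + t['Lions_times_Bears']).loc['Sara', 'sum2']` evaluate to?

20

drop duplicate player (keep=first):
    assists   team player
0        19  Lions   Dana
1        13  Bears    Vic
2        20  Lions   Sara
5        17  Lions   Omar
8        10  Bears    Uma
9        12  Lions    Zoe
10       16  Lions    Kai
pivot: rows=player, cols=team, min(assists):
team    Bears  Lions
player              
Dana        0     19
Kai         0     16
Omar        0     17
Sara        0     20
Uma        10      0
Vic        13      0
Zoe         0     12
add column Lions_times_Bears = t['Lions'] * t['Bears']:
team    Bears  Lions  Lions_times_Bears
player                                 
Dana        0     19                  0
Kai         0     16                  0
Omar        0     17                  0
Sara        0     20                  0
Uma        10      0                  0
Vic        13      0                  0
Zoe         0     12                  0
add column sum2 = t['Lions'] + t['Lions_times_Bears']:
team    Bears  Lions  Lions_times_Bears  sum2
player                                       
Dana        0     19                  0    19
Kai         0     16                  0    16
Omar        0     17                  0    17
Sara        0     20                  0    20
Uma        10      0                  0     0
Vic        13      0                  0     0
Zoe         0     12                  0    12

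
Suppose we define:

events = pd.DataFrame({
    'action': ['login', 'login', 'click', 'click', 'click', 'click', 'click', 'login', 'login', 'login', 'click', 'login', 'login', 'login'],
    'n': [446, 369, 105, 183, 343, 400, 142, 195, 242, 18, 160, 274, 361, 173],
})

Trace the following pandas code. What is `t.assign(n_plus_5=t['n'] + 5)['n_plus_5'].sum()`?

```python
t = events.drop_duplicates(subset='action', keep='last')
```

drop duplicate action (keep=last):
   action    n
10  click  160
13  login  173
add column n_plus_5 = t['n'] + 5:
   action    n  n_plus_5
10  click  160       165
13  login  173       178

343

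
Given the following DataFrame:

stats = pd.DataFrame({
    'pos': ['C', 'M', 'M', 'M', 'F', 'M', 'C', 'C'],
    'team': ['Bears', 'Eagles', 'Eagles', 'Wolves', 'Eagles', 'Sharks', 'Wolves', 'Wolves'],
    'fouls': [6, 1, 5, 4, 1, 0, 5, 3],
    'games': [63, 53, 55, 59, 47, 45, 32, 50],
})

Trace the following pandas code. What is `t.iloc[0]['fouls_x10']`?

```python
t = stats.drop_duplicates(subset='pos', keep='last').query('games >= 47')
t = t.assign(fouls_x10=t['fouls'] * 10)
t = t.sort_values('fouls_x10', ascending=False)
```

drop duplicate pos (keep=last):
  pos    team  fouls  games
4   F  Eagles      1     47
5   M  Sharks      0     45
7   C  Wolves      3     50
filter rows where games >= 47:
  pos    team  fouls  games
4   F  Eagles      1     47
7   C  Wolves      3     50
add column fouls_x10 = t['fouls'] * 10:
  pos    team  fouls  games  fouls_x10
4   F  Eagles      1     47         10
7   C  Wolves      3     50         30
sort by fouls_x10 descending:
  pos    team  fouls  games  fouls_x10
7   C  Wolves      3     50         30
4   F  Eagles      1     47         10

30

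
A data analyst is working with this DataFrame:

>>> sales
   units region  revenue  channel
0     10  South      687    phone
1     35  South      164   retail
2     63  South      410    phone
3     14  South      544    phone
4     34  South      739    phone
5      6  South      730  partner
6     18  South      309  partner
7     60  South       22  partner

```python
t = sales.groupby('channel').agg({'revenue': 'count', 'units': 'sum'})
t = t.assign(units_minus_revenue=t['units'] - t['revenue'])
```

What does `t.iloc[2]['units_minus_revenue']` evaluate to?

group by channel: count(revenue), sum(units):
         revenue  units
channel                
partner        3     84
phone          4    121
retail         1     35
add column units_minus_revenue = t['units'] - t['revenue']:
         revenue  units  units_minus_revenue
channel                                     
partner        3     84                   81
phone          4    121                  117
retail         1     35                   34
Taking the value at position 2, column 'units_minus_revenue' gives 34.

34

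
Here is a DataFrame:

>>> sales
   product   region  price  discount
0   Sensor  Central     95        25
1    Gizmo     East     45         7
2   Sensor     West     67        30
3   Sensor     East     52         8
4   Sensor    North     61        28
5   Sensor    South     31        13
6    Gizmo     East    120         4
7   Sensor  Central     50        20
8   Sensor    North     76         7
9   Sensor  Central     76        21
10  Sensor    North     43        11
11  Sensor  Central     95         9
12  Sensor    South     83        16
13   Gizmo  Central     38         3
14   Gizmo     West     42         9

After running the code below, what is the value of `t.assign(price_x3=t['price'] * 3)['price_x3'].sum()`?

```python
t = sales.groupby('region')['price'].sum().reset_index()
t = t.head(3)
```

2253

group by region, sum of price:
region
Central    354
East       217
North      180
South      114
West       109
Name: price, dtype: int64
reset_index():
    region  price
0  Central    354
1     East    217
2    North    180
3    South    114
4     West    109
take first 3 rows:
    region  price
0  Central    354
1     East    217
2    North    180
add column price_x3 = t['price'] * 3:
    region  price  price_x3
0  Central    354      1062
1     East    217       651
2    North    180       540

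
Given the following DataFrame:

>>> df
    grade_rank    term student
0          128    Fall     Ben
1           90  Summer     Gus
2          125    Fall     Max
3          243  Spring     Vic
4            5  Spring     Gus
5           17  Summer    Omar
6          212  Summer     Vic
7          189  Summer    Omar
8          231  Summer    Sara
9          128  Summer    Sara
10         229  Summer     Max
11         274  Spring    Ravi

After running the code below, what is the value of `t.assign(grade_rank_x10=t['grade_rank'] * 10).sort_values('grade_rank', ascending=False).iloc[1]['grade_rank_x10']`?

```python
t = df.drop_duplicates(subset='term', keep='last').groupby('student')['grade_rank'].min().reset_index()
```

1250

drop duplicate term (keep=last):
    grade_rank    term student
2          125    Fall     Max
10         229  Summer     Max
11         274  Spring    Ravi
group by student, min of grade_rank:
student
Max     125
Ravi    274
Name: grade_rank, dtype: int64
reset_index():
  student  grade_rank
0     Max         125
1    Ravi         274
add column grade_rank_x10 = t['grade_rank'] * 10:
  student  grade_rank  grade_rank_x10
0     Max         125            1250
1    Ravi         274            2740
sort by grade_rank descending:
  student  grade_rank  grade_rank_x10
1    Ravi         274            2740
0     Max         125            1250
Reading off the value at position 1, column 'grade_rank_x10', we get 1250.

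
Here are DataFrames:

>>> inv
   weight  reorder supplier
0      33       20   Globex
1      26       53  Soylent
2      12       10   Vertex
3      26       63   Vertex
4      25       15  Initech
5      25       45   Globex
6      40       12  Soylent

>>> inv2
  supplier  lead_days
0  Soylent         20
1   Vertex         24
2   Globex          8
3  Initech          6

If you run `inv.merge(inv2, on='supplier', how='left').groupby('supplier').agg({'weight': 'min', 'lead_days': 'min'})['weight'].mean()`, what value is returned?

22.0

merge on 'supplier' (how='left') → 7 rows:
   weight  reorder supplier  lead_days
0      33       20   Globex          8
1      26       53  Soylent         20
2      12       10   Vertex         24
3      26       63   Vertex         24
4      25       15  Initech          6
5      25       45   Globex          8
6      40       12  Soylent         20
group by supplier: min(weight), min(lead_days):
          weight  lead_days
supplier                   
Globex        25          8
Initech       25          6
Soylent       26         20
Vertex        12         24
Reading off the mean of column 'weight', we get 22.0.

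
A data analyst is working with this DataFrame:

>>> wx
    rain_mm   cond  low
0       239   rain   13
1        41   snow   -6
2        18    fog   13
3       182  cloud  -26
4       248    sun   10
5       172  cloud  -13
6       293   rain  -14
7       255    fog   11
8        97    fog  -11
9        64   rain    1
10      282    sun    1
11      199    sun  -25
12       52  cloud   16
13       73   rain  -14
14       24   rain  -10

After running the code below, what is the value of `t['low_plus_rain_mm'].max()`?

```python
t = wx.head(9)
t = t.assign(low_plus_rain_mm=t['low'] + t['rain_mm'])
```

279

take first 9 rows:
   rain_mm   cond  low
0      239   rain   13
1       41   snow   -6
2       18    fog   13
3      182  cloud  -26
4      248    sun   10
5      172  cloud  -13
6      293   rain  -14
7      255    fog   11
8       97    fog  -11
add column low_plus_rain_mm = t['low'] + t['rain_mm']:
   rain_mm   cond  low  low_plus_rain_mm
0      239   rain   13               252
1       41   snow   -6                35
2       18    fog   13                31
3      182  cloud  -26               156
4      248    sun   10               258
5      172  cloud  -13               159
6      293   rain  -14               279
7      255    fog   11               266
8       97    fog  -11                86
The max of column 'low_plus_rain_mm' is 279.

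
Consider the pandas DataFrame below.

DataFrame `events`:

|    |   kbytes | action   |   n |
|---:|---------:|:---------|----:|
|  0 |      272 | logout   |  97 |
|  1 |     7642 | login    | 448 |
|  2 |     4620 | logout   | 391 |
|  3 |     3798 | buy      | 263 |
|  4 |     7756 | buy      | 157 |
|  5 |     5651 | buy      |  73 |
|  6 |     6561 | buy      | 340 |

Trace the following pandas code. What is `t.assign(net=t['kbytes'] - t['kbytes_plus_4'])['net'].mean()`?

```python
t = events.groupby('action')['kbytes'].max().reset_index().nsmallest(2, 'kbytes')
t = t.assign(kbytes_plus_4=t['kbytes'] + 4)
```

-4.0

group by action, max of kbytes:
action
buy       7756
login     7642
logout    4620
Name: kbytes, dtype: int64
reset_index():
   action  kbytes
0     buy    7756
1   login    7642
2  logout    4620
take 2 rows with smallest kbytes:
   action  kbytes
2  logout    4620
1   login    7642
add column kbytes_plus_4 = t['kbytes'] + 4:
   action  kbytes  kbytes_plus_4
2  logout    4620           4624
1   login    7642           7646
add column net = t['kbytes'] - t['kbytes_plus_4']:
   action  kbytes  kbytes_plus_4  net
2  logout    4620           4624   -4
1   login    7642           7646   -4
Taking the mean of column 'net' gives -4.0.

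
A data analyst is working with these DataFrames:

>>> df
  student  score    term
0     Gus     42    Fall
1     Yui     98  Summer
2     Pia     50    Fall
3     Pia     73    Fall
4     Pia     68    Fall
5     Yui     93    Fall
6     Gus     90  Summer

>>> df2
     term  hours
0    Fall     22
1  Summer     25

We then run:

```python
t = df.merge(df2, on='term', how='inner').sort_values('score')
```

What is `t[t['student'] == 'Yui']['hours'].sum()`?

merge on 'term' (how='inner') → 7 rows:
  student  score    term  hours
0     Gus     42    Fall     22
1     Yui     98  Summer     25
2     Pia     50    Fall     22
3     Pia     73    Fall     22
4     Pia     68    Fall     22
5     Yui     93    Fall     22
6     Gus     90  Summer     25
sort by score:
  student  score    term  hours
0     Gus     42    Fall     22
2     Pia     50    Fall     22
4     Pia     68    Fall     22
3     Pia     73    Fall     22
6     Gus     90  Summer     25
5     Yui     93    Fall     22
1     Yui     98  Summer     25
filter rows where student == 'Yui':
  student  score    term  hours
5     Yui     93    Fall     22
1     Yui     98  Summer     25
Reading off the sum of column 'hours', we get 47.

47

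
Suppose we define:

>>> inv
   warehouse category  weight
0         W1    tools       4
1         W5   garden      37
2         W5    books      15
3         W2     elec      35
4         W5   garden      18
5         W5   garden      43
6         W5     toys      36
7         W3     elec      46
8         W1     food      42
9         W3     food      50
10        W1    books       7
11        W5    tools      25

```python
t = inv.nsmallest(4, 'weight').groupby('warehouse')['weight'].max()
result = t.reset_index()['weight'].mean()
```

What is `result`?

take 4 rows with smallest weight:
   warehouse category  weight
0         W1    tools       4
10        W1    books       7
2         W5    books      15
4         W5   garden      18
group by warehouse, max of weight:
warehouse
W1     7
W5    18
Name: weight, dtype: int64
reset_index():
  warehouse  weight
0        W1       7
1        W5      18

12.5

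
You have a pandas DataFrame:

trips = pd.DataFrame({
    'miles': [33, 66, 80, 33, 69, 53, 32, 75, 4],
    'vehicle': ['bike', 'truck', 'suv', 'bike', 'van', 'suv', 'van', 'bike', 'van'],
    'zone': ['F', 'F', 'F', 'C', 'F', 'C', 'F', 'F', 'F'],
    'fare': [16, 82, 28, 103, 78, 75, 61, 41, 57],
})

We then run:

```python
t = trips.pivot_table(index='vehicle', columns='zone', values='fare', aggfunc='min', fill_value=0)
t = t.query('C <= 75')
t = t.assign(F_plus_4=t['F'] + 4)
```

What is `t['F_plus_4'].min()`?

pivot: rows=vehicle, cols=zone, min(fare):
zone       C   F
vehicle         
bike     103  16
suv       75  28
truck      0  82
van        0  57
filter rows where C <= 75:
zone      C   F
vehicle        
suv      75  28
truck     0  82
van       0  57
add column F_plus_4 = t['F'] + 4:
zone      C   F  F_plus_4
vehicle                  
suv      75  28        32
truck     0  82        86
van       0  57        61
So min() = 32.

32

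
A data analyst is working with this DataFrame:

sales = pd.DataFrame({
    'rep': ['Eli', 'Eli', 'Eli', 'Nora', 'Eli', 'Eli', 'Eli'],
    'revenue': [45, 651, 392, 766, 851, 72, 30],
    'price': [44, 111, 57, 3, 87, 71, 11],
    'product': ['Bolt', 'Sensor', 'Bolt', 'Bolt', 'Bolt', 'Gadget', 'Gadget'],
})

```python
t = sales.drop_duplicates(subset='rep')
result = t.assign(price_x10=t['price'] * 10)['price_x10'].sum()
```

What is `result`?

470

drop duplicate rep (keep=first):
    rep  revenue  price product
0   Eli       45     44    Bolt
3  Nora      766      3    Bolt
add column price_x10 = t['price'] * 10:
    rep  revenue  price product  price_x10
0   Eli       45     44    Bolt        440
3  Nora      766      3    Bolt         30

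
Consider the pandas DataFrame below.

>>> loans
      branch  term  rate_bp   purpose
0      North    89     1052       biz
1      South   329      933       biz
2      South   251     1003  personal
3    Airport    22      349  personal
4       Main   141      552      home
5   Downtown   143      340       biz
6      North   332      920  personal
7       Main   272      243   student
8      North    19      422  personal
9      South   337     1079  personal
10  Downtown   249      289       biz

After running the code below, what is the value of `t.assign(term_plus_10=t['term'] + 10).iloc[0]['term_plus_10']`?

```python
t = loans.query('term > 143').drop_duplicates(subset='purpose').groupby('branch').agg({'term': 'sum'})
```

filter rows where term > 143:
      branch  term  rate_bp   purpose
1      South   329      933       biz
2      South   251     1003  personal
6      North   332      920  personal
7       Main   272      243   student
9      South   337     1079  personal
10  Downtown   249      289       biz
drop duplicate purpose (keep=first):
  branch  term  rate_bp   purpose
1  South   329      933       biz
2  South   251     1003  personal
7   Main   272      243   student
group by branch, sum of term:
        term
branch      
Main     272
South    580
add column term_plus_10 = t['term'] + 10:
        term  term_plus_10
branch                    
Main     272           282
South    580           590
Hence 282.

282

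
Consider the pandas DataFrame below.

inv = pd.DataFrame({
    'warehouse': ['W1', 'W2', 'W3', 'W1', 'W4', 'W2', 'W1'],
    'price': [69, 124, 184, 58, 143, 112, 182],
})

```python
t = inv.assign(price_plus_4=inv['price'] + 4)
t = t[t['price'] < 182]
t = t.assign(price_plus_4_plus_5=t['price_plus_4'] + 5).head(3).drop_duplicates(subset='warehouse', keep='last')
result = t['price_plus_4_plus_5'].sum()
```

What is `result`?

add column price_plus_4 = inv['price'] + 4:
  warehouse  price  price_plus_4
0        W1     69            73
1        W2    124           128
2        W3    184           188
3        W1     58            62
4        W4    143           147
5        W2    112           116
6        W1    182           186
filter rows where price < 182:
  warehouse  price  price_plus_4
0        W1     69            73
1        W2    124           128
3        W1     58            62
4        W4    143           147
5        W2    112           116
add column price_plus_4_plus_5 = t['price_plus_4'] + 5:
  warehouse  price  price_plus_4  price_plus_4_plus_5
0        W1     69            73                   78
1        W2    124           128                  133
3        W1     58            62                   67
4        W4    143           147                  152
5        W2    112           116                  121
take first 3 rows:
  warehouse  price  price_plus_4  price_plus_4_plus_5
0        W1     69            73                   78
1        W2    124           128                  133
3        W1     58            62                   67
drop duplicate warehouse (keep=last):
  warehouse  price  price_plus_4  price_plus_4_plus_5
1        W2    124           128                  133
3        W1     58            62                   67

200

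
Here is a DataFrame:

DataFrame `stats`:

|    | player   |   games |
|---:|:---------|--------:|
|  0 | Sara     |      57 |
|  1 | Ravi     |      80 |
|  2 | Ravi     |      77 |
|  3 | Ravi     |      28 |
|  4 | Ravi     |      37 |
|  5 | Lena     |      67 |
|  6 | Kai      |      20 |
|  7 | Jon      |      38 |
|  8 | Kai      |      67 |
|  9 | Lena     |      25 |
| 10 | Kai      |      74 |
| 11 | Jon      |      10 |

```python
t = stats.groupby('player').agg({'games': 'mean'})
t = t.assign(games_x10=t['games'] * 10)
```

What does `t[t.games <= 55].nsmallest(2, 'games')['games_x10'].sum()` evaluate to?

700.0

group by player, mean of games:
            games
player           
Jon     24.000000
Kai     53.666667
Lena    46.000000
Ravi    55.500000
Sara    57.000000
add column games_x10 = t['games'] * 10:
            games   games_x10
player                       
Jon     24.000000  240.000000
Kai     53.666667  536.666667
Lena    46.000000  460.000000
Ravi    55.500000  555.000000
Sara    57.000000  570.000000
filter rows where games <= 55:
            games   games_x10
player                       
Jon     24.000000  240.000000
Kai     53.666667  536.666667
Lena    46.000000  460.000000
take 2 rows with smallest games:
        games  games_x10
player                  
Jon      24.0      240.0
Lena     46.0      460.0
Then the sum of column 'games_x10': 700.0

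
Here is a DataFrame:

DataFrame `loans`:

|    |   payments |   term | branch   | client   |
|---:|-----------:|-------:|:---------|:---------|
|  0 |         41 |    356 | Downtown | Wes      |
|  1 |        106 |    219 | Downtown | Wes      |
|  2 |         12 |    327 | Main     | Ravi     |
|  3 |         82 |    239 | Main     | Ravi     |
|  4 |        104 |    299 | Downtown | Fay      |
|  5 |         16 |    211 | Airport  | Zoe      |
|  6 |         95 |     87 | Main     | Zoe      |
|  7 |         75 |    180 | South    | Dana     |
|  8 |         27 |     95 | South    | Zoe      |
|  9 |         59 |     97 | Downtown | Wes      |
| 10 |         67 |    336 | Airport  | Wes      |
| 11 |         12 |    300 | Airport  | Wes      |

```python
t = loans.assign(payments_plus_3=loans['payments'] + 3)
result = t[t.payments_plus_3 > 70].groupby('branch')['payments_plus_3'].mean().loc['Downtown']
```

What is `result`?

add column payments_plus_3 = loans['payments'] + 3:
    payments  term    branch client  payments_plus_3
0         41   356  Downtown    Wes               44
1        106   219  Downtown    Wes              109
2         12   327      Main   Ravi               15
3         82   239      Main   Ravi               85
4        104   299  Downtown    Fay              107
5         16   211   Airport    Zoe               19
6         95    87      Main    Zoe               98
7         75   180     South   Dana               78
8         27    95     South    Zoe               30
9         59    97  Downtown    Wes               62
10        67   336   Airport    Wes               70
11        12   300   Airport    Wes               15
filter rows where payments_plus_3 > 70:
   payments  term    branch client  payments_plus_3
1       106   219  Downtown    Wes              109
3        82   239      Main   Ravi               85
4       104   299  Downtown    Fay              107
6        95    87      Main    Zoe               98
7        75   180     South   Dana               78
group by branch, mean of payments_plus_3:
branch
Downtown    108.0
Main         91.5
South        78.0
Name: payments_plus_3, dtype: float64
Finally, value at index 'Downtown' = 108.0.

108.0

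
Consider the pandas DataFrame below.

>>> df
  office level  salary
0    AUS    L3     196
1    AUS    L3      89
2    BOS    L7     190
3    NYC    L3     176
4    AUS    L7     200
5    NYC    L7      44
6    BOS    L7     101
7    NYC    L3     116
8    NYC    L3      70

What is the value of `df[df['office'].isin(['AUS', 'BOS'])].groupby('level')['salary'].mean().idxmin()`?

L3

filter rows where office in ['AUS', 'BOS']:
  office level  salary
0    AUS    L3     196
1    AUS    L3      89
2    BOS    L7     190
4    AUS    L7     200
6    BOS    L7     101
group by level, mean of salary:
level
L3    142.500000
L7    163.666667
Name: salary, dtype: float64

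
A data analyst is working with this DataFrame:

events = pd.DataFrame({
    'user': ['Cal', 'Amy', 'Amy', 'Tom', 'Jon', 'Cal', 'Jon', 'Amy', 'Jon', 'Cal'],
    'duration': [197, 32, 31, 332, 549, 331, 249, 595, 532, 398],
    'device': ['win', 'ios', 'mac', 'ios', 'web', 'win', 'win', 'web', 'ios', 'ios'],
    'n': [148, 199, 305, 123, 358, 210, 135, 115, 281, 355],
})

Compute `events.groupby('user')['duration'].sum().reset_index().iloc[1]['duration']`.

group by user, sum of duration:
user
Amy     658
Cal     926
Jon    1330
Tom     332
Name: duration, dtype: int64
reset_index():
  user  duration
0  Amy       658
1  Cal       926
2  Jon      1330
3  Tom       332
So iloc[1]['duration'] = 926.

926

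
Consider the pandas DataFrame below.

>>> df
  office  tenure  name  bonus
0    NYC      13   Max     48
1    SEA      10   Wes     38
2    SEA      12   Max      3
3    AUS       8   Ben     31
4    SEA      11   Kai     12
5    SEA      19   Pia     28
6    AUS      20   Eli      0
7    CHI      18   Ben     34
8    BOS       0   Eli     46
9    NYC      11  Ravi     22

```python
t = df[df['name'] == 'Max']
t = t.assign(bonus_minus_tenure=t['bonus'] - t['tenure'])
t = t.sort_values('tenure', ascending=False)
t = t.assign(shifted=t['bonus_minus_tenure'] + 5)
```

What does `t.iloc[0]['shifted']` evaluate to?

40

filter rows where name == 'Max':
  office  tenure name  bonus
0    NYC      13  Max     48
2    SEA      12  Max      3
add column bonus_minus_tenure = t['bonus'] - t['tenure']:
  office  tenure name  bonus  bonus_minus_tenure
0    NYC      13  Max     48                  35
2    SEA      12  Max      3                  -9
sort by tenure descending:
  office  tenure name  bonus  bonus_minus_tenure
0    NYC      13  Max     48                  35
2    SEA      12  Max      3                  -9
add column shifted = t['bonus_minus_tenure'] + 5:
  office  tenure name  bonus  bonus_minus_tenure  shifted
0    NYC      13  Max     48                  35       40
2    SEA      12  Max      3                  -9       -4
Finally, value at position 0, column 'shifted' = 40.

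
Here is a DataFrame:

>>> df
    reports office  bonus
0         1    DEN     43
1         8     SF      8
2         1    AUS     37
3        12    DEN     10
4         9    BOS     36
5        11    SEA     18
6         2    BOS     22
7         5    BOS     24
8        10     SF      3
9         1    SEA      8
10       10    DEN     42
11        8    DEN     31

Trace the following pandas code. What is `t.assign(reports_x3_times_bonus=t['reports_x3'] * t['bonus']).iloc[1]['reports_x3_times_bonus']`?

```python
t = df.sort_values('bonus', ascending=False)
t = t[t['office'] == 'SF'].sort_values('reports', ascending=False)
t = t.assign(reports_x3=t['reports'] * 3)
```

192

sort by bonus descending:
    reports office  bonus
0         1    DEN     43
10       10    DEN     42
2         1    AUS     37
4         9    BOS     36
11        8    DEN     31
7         5    BOS     24
6         2    BOS     22
5        11    SEA     18
3        12    DEN     10
1         8     SF      8
9         1    SEA      8
8        10     SF      3
filter rows where office == 'SF':
   reports office  bonus
1        8     SF      8
8       10     SF      3
sort by reports descending:
   reports office  bonus
8       10     SF      3
1        8     SF      8
add column reports_x3 = t['reports'] * 3:
   reports office  bonus  reports_x3
8       10     SF      3          30
1        8     SF      8          24
add column reports_x3_times_bonus = t['reports_x3'] * t['bonus']:
   reports office  bonus  reports_x3  reports_x3_times_bonus
8       10     SF      3          30                      90
1        8     SF      8          24                     192
Finally, value at position 1, column 'reports_x3_times_bonus' = 192.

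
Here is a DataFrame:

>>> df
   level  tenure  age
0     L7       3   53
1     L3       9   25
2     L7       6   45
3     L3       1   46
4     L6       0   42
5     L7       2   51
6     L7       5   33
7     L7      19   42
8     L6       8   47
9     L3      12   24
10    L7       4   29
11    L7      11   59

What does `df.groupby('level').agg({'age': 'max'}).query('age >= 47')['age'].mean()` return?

53.0

group by level, max of age:
       age
level     
L3      46
L6      47
L7      59
filter rows where age >= 47:
       age
level     
L6      47
L7      59
mean of column 'age' → 53.0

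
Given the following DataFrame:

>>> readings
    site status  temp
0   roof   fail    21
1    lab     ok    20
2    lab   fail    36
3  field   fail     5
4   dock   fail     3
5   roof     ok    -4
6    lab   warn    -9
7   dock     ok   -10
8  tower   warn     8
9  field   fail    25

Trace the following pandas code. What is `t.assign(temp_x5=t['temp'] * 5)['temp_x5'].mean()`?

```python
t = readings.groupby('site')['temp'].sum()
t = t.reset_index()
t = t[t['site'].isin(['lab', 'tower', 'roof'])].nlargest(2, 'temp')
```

group by site, sum of temp:
site
dock     -7
field    30
lab      47
roof     17
tower     8
Name: temp, dtype: int64
reset_index():
    site  temp
0   dock    -7
1  field    30
2    lab    47
3   roof    17
4  tower     8
filter rows where site in ['lab', 'tower', 'roof']:
    site  temp
2    lab    47
3   roof    17
4  tower     8
take 2 rows with largest temp:
   site  temp
2   lab    47
3  roof    17
add column temp_x5 = t['temp'] * 5:
   site  temp  temp_x5
2   lab    47      235
3  roof    17       85

160.0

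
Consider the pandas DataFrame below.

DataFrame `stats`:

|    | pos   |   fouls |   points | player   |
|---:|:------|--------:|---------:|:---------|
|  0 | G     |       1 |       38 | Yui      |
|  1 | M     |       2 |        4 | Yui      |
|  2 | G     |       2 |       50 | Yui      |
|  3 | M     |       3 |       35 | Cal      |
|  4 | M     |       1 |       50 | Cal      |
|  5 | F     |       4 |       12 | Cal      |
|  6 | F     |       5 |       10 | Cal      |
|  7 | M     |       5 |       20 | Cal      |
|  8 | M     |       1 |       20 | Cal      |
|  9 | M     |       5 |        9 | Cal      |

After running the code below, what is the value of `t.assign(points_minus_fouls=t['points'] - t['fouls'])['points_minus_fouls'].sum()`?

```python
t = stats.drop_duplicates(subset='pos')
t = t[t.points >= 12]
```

drop duplicate pos (keep=first):
  pos  fouls  points player
0   G      1      38    Yui
1   M      2       4    Yui
5   F      4      12    Cal
filter rows where points >= 12:
  pos  fouls  points player
0   G      1      38    Yui
5   F      4      12    Cal
add column points_minus_fouls = t['points'] - t['fouls']:
  pos  fouls  points player  points_minus_fouls
0   G      1      38    Yui                  37
5   F      4      12    Cal                   8
Taking the sum of column 'points_minus_fouls' gives 45.

45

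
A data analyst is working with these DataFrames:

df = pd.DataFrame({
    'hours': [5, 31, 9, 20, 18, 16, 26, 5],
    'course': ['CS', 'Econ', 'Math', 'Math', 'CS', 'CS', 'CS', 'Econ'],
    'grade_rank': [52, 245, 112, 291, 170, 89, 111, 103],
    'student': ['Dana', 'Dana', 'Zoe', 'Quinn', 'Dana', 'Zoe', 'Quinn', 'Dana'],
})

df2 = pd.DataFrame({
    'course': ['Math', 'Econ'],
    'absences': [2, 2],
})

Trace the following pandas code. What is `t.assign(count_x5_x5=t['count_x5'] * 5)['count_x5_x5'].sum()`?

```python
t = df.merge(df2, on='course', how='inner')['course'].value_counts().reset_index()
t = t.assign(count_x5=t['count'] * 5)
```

merge on 'course' (how='inner') → 4 rows:
   hours course  grade_rank student  absences
0     31   Econ         245    Dana         2
1      9   Math         112     Zoe         2
2     20   Math         291   Quinn         2
3      5   Econ         103    Dana         2
value_counts of course:
course
Econ    2
Math    2
Name: count, dtype: int64
reset_index():
  course  count
0   Econ      2
1   Math      2
add column count_x5 = t['count'] * 5:
  course  count  count_x5
0   Econ      2        10
1   Math      2        10
add column count_x5_x5 = t['count_x5'] * 5:
  course  count  count_x5  count_x5_x5
0   Econ      2        10           50
1   Math      2        10           50
sum of column 'count_x5_x5' → 100

100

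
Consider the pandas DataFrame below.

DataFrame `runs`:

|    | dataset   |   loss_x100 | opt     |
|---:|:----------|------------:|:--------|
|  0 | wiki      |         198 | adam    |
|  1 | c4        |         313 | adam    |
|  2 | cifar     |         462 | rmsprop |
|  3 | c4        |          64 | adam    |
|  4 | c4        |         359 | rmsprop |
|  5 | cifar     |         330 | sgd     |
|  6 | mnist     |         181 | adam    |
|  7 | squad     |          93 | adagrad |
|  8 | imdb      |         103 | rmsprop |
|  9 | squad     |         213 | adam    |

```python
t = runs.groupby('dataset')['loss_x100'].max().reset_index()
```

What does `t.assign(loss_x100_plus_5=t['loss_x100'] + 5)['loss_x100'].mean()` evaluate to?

group by dataset, max of loss_x100:
dataset
c4       359
cifar    462
imdb     103
mnist    181
squad    213
wiki     198
Name: loss_x100, dtype: int64
reset_index():
  dataset  loss_x100
0      c4        359
1   cifar        462
2    imdb        103
3   mnist        181
4   squad        213
5    wiki        198
add column loss_x100_plus_5 = t['loss_x100'] + 5:
  dataset  loss_x100  loss_x100_plus_5
0      c4        359               364
1   cifar        462               467
2    imdb        103               108
3   mnist        181               186
4   squad        213               218
5    wiki        198               203
So mean() = 252.666666667.

252.666666667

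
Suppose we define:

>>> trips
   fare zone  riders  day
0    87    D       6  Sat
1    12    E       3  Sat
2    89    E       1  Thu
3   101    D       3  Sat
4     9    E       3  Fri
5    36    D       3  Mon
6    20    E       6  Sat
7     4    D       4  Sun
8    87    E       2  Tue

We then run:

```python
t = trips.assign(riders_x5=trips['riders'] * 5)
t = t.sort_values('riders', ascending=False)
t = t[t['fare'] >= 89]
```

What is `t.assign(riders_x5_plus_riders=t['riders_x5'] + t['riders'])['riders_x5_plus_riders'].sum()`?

add column riders_x5 = trips['riders'] * 5:
   fare zone  riders  day  riders_x5
0    87    D       6  Sat         30
1    12    E       3  Sat         15
2    89    E       1  Thu          5
3   101    D       3  Sat         15
4     9    E       3  Fri         15
5    36    D       3  Mon         15
6    20    E       6  Sat         30
7     4    D       4  Sun         20
8    87    E       2  Tue         10
sort by riders descending:
   fare zone  riders  day  riders_x5
0    87    D       6  Sat         30
6    20    E       6  Sat         30
7     4    D       4  Sun         20
1    12    E       3  Sat         15
3   101    D       3  Sat         15
4     9    E       3  Fri         15
5    36    D       3  Mon         15
8    87    E       2  Tue         10
2    89    E       1  Thu          5
filter rows where fare >= 89:
   fare zone  riders  day  riders_x5
3   101    D       3  Sat         15
2    89    E       1  Thu          5
add column riders_x5_plus_riders = t['riders_x5'] + t['riders']:
   fare zone  riders  day  riders_x5  riders_x5_plus_riders
3   101    D       3  Sat         15                     18
2    89    E       1  Thu          5                      6
Reading off the sum of column 'riders_x5_plus_riders', we get 24.

24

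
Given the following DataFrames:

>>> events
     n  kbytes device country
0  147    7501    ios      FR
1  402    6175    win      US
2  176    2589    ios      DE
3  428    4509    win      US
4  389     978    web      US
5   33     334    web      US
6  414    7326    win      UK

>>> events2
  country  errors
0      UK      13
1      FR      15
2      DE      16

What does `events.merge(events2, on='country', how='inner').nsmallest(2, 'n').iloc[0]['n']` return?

merge on 'country' (how='inner') → 3 rows:
     n  kbytes device country  errors
0  147    7501    ios      FR      15
1  176    2589    ios      DE      16
2  414    7326    win      UK      13
take 2 rows with smallest n:
     n  kbytes device country  errors
0  147    7501    ios      FR      15
1  176    2589    ios      DE      16
value at position 0, column 'n' → 147

147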